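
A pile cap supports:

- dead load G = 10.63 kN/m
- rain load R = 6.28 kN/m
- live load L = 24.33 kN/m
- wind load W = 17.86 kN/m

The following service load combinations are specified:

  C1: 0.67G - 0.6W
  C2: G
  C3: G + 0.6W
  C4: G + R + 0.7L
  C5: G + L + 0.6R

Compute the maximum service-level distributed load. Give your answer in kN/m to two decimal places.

C1: 0.67(10.63) - 0.6(17.86) = -3.59
C2: 1.0(10.63) = 10.63
C3: 1.0(10.63) + 0.6(17.86) = 10.63 + 10.72 = 21.35
C4: 1.0(10.63) + 1.0(6.28) + 0.7(24.33) = 10.63 + 6.28 + 17.03 = 33.94
C5: 1.0(10.63) + 1.0(24.33) + 0.6(6.28) = 10.63 + 24.33 + 3.77 = 38.73
Combination 5 governs: w = 38.73 kN/m.

38.73 kN/m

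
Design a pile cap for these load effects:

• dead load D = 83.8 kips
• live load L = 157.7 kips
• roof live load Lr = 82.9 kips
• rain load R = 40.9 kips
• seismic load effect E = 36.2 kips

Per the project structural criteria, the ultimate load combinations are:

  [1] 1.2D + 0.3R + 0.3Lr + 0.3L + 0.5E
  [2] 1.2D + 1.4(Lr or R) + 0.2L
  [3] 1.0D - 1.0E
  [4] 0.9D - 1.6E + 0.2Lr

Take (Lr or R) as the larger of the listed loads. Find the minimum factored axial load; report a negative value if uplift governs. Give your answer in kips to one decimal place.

34.1 kips

(Lr or R) → Lr = 82.9 kips.
[1] 1.2(83.8) + 0.3(40.9) + 0.3(82.9) + 0.3(157.7) + 0.5(36.2) = 203.1
[2] 1.2(83.8) + 1.4(82.9) + 0.2(157.7) = 100.6 + 116.1 + 31.5 = 248.2
[3] 1.0(83.8) - 1.0(36.2) = 83.8 - 36.2 = 47.6
[4] 0.9(83.8) - 1.6(36.2) + 0.2(82.9) = 75.4 - 57.9 + 16.6 = 34.1
Combination 4 gives the minimum: 34.1 kips.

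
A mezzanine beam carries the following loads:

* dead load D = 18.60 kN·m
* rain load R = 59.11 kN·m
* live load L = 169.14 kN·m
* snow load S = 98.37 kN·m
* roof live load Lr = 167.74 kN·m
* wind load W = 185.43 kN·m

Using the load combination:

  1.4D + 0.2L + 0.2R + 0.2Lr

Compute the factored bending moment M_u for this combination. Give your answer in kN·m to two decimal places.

1.4(18.60) + 0.2(169.14) + 0.2(59.11) + 0.2(167.74) = 105.24
M_u = 105.24 kN·m.

105.24 kN·m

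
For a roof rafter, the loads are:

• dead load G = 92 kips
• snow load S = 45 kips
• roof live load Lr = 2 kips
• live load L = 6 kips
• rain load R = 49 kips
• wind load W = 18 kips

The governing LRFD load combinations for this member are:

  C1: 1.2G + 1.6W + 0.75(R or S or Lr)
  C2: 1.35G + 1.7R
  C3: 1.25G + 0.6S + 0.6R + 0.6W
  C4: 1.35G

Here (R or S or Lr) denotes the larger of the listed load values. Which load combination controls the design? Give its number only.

Combination 2

(R or S or Lr) → R = 49 kips.
C1: 1.2(92) + 1.6(18) + 0.75(49) = 110.40 + 28.80 + 36.75 = 175.95
C2: 1.35(92) + 1.7(49) = 124.20 + 83.30 = 207.50
C3: 1.25(92) + 0.6(45) + 0.6(49) + 0.6(18) = 115.00 + 27.00 + 29.40 + 10.80 = 182.20
C4: 1.35(92) = 124.20
The largest value is 207.50 kips from combination 2.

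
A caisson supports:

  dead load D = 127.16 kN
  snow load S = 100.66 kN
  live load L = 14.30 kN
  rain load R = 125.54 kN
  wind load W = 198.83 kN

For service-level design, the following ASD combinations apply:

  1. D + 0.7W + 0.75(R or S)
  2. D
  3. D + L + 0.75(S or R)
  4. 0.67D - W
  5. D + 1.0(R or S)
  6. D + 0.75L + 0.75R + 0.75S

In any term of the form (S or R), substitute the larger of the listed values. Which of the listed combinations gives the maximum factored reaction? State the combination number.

(R or S) → R = 125.54 kN; (S or R) → R = 125.54 kN.
1. 1.0(127.16) + 0.7(198.83) + 0.75(125.54) = 360.50
2. 1.0(127.16) = 127.16
3. 1.0(127.16) + 1.0(14.30) + 0.75(125.54) = 235.62
4. 0.67(127.16) - 1.0(198.83) = -113.63
5. 1.0(127.16) + 1.0(125.54) = 252.70
6. 1.0(127.16) + 0.75(14.30) + 0.75(125.54) + 0.75(100.66) = 307.54
The largest value is 360.50 kN from combination 1.

Combination 1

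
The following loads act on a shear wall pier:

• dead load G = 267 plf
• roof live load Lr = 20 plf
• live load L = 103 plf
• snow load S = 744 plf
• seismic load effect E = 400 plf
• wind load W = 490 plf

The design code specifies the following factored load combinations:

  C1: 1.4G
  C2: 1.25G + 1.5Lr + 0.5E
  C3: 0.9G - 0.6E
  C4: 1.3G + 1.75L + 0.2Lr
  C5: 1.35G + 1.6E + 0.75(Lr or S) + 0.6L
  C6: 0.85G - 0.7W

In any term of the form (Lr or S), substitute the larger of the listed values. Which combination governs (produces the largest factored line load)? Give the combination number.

Combination 5

(Lr or S) → S = 744 plf.
C1: 1.4(267) = 373.8
C2: 1.25(267) + 1.5(20) + 0.5(400) = 563.8
C3: 0.9(267) - 0.6(400) = 0.3
C4: 1.3(267) + 1.75(103) + 0.2(20) = 531.4
C5: 1.35(267) + 1.6(400) + 0.75(744) + 0.6(103) = 1620.3
C6: 0.85(267) - 0.7(490) = -116.1
The largest value is 1620.3 plf from combination 5.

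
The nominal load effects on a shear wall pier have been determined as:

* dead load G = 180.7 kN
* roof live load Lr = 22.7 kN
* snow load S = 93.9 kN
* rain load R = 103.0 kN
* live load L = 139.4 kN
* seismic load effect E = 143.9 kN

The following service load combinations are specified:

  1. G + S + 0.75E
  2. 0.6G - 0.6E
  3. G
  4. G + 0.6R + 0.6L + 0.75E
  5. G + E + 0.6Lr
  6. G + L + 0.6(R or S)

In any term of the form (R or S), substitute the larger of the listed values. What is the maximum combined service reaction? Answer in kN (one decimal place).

434.1 kN

(R or S) → R = 103.0 kN.
1. 1.0(180.7) + 1.0(93.9) + 0.75(143.9) = 382.5
2. 0.6(180.7) - 0.6(143.9) = 22.1
3. 1.0(180.7) = 180.7
4. 1.0(180.7) + 0.6(103.0) + 0.6(139.4) + 0.75(143.9) = 434.1
5. 1.0(180.7) + 1.0(143.9) + 0.6(22.7) = 338.2
6. 1.0(180.7) + 1.0(139.4) + 0.6(103.0) = 381.9
Combination 4 governs: V = 434.1 kN.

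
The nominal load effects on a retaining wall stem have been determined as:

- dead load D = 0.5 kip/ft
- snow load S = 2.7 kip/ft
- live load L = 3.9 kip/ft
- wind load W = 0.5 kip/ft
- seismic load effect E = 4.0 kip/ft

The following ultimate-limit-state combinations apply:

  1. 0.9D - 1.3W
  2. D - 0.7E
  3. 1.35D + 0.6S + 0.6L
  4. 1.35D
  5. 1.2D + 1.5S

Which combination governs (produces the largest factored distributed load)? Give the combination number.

Combination 5

1. 0.9(0.5) - 1.3(0.5) = -0.20
2. 1.0(0.5) - 0.7(4.0) = -2.30
3. 1.35(0.5) + 0.6(2.7) + 0.6(3.9) = 4.64
4. 1.35(0.5) = 0.68
5. 1.2(0.5) + 1.5(2.7) = 4.65
The largest value is 4.65 kip/ft from combination 5.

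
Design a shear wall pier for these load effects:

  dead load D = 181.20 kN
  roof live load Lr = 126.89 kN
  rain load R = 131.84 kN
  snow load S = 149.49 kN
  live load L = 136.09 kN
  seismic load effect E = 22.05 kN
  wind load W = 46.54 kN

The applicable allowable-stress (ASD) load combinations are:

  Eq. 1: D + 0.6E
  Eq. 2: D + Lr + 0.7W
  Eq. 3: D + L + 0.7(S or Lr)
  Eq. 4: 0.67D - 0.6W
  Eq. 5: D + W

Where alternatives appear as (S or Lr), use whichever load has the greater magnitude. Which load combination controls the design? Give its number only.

(S or Lr) → S = 149.49 kN.
Eq. 1: 1.0(181.20) + 0.6(22.05) = 181.20 + 13.23 = 194.43
Eq. 2: 1.0(181.20) + 1.0(126.89) + 0.7(46.54) = 181.20 + 126.89 + 32.58 = 340.67
Eq. 3: 1.0(181.20) + 1.0(136.09) + 0.7(149.49) = 181.20 + 136.09 + 104.64 = 421.93
Eq. 4: 0.67(181.20) - 0.6(46.54) = 121.40 - 27.92 = 93.48
Eq. 5: 1.0(181.20) + 1.0(46.54) = 181.20 + 46.54 = 227.74
The largest value is 421.93 kN from combination 3.

Combination 3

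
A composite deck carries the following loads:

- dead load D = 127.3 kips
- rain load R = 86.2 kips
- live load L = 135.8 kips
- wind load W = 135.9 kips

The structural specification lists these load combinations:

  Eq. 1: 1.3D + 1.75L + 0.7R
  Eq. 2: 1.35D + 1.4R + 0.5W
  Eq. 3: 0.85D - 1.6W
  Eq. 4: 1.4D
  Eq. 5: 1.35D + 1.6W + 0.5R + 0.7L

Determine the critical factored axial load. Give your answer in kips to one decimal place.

Eq. 1: 1.3(127.3) + 1.75(135.8) + 0.7(86.2) = 165.5 + 237.7 + 60.3 = 463.5
Eq. 2: 1.35(127.3) + 1.4(86.2) + 0.5(135.9) = 360.5
Eq. 3: 0.85(127.3) - 1.6(135.9) = 108.2 - 217.4 = -109.2
Eq. 4: 1.4(127.3) = 178.2
Eq. 5: 1.35(127.3) + 1.6(135.9) + 0.5(86.2) + 0.7(135.8) = 171.9 + 217.4 + 43.1 + 95.1 = 527.5
The controlling combination is 5, giving 527.5 kips.

527.5 kips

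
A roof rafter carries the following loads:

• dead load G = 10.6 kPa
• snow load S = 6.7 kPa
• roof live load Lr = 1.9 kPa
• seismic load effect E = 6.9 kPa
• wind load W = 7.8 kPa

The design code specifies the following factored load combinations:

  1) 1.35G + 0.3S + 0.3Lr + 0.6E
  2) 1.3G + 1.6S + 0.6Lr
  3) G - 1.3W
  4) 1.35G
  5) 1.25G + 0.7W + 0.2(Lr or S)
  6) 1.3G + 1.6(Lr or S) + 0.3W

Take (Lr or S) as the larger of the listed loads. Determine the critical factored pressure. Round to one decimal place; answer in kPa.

26.8 kPa

(Lr or S) → S = 6.7 kPa.
1) 1.35(10.6) + 0.3(6.7) + 0.3(1.9) + 0.6(6.9) = 14.3 + 2.0 + 0.6 + 4.1 = 21.0
2) 1.3(10.6) + 1.6(6.7) + 0.6(1.9) = 13.8 + 10.7 + 1.1 = 25.6
3) 1.0(10.6) - 1.3(7.8) = 10.6 - 10.1 = 0.5
4) 1.35(10.6) = 14.3
5) 1.25(10.6) + 0.7(7.8) + 0.2(6.7) = 13.3 + 5.5 + 1.3 = 20.1
6) 1.3(10.6) + 1.6(6.7) + 0.3(7.8) = 13.8 + 10.7 + 2.3 = 26.8
Maximum is from combination 6.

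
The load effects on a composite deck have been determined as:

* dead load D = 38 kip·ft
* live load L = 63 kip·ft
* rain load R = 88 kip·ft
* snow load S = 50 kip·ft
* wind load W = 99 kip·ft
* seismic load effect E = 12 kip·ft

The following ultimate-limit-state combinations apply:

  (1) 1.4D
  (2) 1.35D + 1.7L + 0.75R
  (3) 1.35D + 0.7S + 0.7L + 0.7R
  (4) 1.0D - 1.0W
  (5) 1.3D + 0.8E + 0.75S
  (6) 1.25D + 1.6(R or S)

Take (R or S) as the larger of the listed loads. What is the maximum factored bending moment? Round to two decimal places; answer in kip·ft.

224.40 kip·ft

(R or S) → R = 88 kip·ft.
(1) 1.4(38) = 53.20
(2) 1.35(38) + 1.7(63) + 0.75(88) = 51.30 + 107.10 + 66.00 = 224.40
(3) 1.35(38) + 0.7(50) + 0.7(63) + 0.7(88) = 51.30 + 35.00 + 44.10 + 61.60 = 192.00
(4) 1.0(38) - 1.0(99) = 38.00 - 99.00 = -61.00
(5) 1.3(38) + 0.8(12) + 0.75(50) = 49.40 + 9.60 + 37.50 = 96.50
(6) 1.25(38) + 1.6(88) = 47.50 + 140.80 = 188.30
Maximum is from combination 2.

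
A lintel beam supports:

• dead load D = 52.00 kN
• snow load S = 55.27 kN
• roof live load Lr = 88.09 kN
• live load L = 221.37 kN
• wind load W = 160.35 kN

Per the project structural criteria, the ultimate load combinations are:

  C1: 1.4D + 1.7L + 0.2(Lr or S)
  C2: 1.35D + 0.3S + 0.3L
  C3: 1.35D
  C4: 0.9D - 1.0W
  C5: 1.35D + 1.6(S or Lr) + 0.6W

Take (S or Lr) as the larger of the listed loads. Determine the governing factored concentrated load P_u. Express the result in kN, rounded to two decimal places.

(Lr or S) → Lr = 88.09 kN; (S or Lr) → Lr = 88.09 kN.
C1: 1.4(52.00) + 1.7(221.37) + 0.2(88.09) = 72.80 + 376.33 + 17.62 = 466.75
C2: 1.35(52.00) + 0.3(55.27) + 0.3(221.37) = 70.20 + 16.58 + 66.41 = 153.19
C3: 1.35(52.00) = 70.20
C4: 0.9(52.00) - 1.0(160.35) = 46.80 - 160.35 = -113.55
C5: 1.35(52.00) + 1.6(88.09) + 0.6(160.35) = 70.20 + 140.94 + 96.21 = 307.35
Combination 1 governs: P_u = 466.75 kN.

466.75 kN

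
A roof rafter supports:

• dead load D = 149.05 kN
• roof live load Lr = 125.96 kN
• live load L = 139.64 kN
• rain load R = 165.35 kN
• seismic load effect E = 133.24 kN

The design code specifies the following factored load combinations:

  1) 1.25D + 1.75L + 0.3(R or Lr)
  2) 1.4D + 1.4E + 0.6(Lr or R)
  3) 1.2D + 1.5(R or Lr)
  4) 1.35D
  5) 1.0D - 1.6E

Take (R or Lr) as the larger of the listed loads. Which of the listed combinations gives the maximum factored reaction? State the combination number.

(R or Lr) → R = 165.35 kN; (Lr or R) → R = 165.35 kN.
1) 1.25(149.05) + 1.75(139.64) + 0.3(165.35) = 186.31 + 244.37 + 49.61 = 480.29
2) 1.4(149.05) + 1.4(133.24) + 0.6(165.35) = 208.67 + 186.54 + 99.21 = 494.42
3) 1.2(149.05) + 1.5(165.35) = 178.86 + 248.03 = 426.89
4) 1.35(149.05) = 201.22
5) 1.0(149.05) - 1.6(133.24) = 149.05 - 213.18 = -64.13
The largest value is 494.42 kN from combination 2.

Combination 2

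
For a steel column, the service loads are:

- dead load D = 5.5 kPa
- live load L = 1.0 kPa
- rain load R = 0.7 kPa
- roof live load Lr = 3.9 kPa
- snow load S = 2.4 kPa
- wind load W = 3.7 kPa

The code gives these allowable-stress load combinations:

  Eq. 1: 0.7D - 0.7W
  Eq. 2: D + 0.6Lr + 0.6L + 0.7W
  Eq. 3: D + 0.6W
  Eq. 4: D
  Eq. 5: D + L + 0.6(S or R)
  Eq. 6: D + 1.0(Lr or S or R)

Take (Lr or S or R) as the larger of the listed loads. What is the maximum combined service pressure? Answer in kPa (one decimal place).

(S or R) → S = 2.4 kPa; (Lr or S or R) → Lr = 3.9 kPa.
Eq. 1: 0.7(5.5) - 0.7(3.7) = 3.9 - 2.6 = 1.3
Eq. 2: 1.0(5.5) + 0.6(3.9) + 0.6(1.0) + 0.7(3.7) = 5.5 + 2.3 + 0.6 + 2.6 = 11.0
Eq. 3: 1.0(5.5) + 0.6(3.7) = 5.5 + 2.2 = 7.7
Eq. 4: 1.0(5.5) = 5.5
Eq. 5: 1.0(5.5) + 1.0(1.0) + 0.6(2.4) = 5.5 + 1.0 + 1.4 = 7.9
Eq. 6: 1.0(5.5) + 1.0(3.9) = 5.5 + 3.9 = 9.4
The controlling combination is 2, giving 11.0 kPa.

11.0 kPa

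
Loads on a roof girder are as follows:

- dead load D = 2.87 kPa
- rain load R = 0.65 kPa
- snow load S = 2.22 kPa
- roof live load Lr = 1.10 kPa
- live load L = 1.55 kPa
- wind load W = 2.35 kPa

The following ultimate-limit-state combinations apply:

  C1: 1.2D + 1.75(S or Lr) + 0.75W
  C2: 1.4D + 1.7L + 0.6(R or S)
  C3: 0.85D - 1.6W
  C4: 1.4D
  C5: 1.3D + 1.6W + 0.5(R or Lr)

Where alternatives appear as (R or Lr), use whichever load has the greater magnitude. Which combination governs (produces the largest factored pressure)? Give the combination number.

Combination 1

(S or Lr) → S = 2.22 kPa; (R or S) → S = 2.22 kPa; (R or Lr) → Lr = 1.10 kPa.
C1: 1.2(2.87) + 1.75(2.22) + 0.75(2.35) = 3.44 + 3.89 + 1.76 = 9.09
C2: 1.4(2.87) + 1.7(1.55) + 0.6(2.22) = 4.02 + 2.64 + 1.33 = 7.99
C3: 0.85(2.87) - 1.6(2.35) = 2.44 - 3.76 = -1.32
C4: 1.4(2.87) = 4.02
C5: 1.3(2.87) + 1.6(2.35) + 0.5(1.10) = 3.73 + 3.76 + 0.55 = 8.04
The largest value is 9.09 kPa from combination 1.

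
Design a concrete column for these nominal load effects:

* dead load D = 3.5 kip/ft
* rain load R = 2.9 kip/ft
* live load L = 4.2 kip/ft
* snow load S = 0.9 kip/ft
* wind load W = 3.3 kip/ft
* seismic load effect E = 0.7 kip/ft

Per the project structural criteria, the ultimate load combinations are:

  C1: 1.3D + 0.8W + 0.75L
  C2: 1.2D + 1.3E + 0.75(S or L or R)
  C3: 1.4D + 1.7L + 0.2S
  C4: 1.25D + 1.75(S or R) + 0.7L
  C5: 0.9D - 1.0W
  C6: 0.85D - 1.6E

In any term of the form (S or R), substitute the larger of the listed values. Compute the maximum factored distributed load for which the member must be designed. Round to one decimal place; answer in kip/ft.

(S or L or R) → L = 4.2 kip/ft; (S or R) → R = 2.9 kip/ft.
C1: 1.3(3.5) + 0.8(3.3) + 0.75(4.2) = 10.3
C2: 1.2(3.5) + 1.3(0.7) + 0.75(4.2) = 4.2 + 0.9 + 3.2 = 8.3
C3: 1.4(3.5) + 1.7(4.2) + 0.2(0.9) = 4.9 + 7.1 + 0.2 = 12.2
C4: 1.25(3.5) + 1.75(2.9) + 0.7(4.2) = 4.4 + 5.1 + 2.9 = 12.4
C5: 0.9(3.5) - 1.0(3.3) = -0.2
C6: 0.85(3.5) - 1.6(0.7) = 3.0 - 1.1 = 1.9
Combination 4 governs: w_u = 12.4 kip/ft.

12.4 kip/ft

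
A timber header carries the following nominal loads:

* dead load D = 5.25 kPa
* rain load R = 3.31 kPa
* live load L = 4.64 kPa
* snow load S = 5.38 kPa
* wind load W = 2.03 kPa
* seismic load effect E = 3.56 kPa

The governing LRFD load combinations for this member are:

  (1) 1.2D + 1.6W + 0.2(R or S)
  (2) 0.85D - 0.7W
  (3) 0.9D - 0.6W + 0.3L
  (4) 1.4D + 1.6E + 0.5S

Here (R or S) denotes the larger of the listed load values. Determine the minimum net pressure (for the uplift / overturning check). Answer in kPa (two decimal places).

(R or S) → S = 5.38 kPa.
(1) 1.2(5.25) + 1.6(2.03) + 0.2(5.38) = 10.62
(2) 0.85(5.25) - 0.7(2.03) = 3.04
(3) 0.9(5.25) - 0.6(2.03) + 0.3(4.64) = 4.90
(4) 1.4(5.25) + 1.6(3.56) + 0.5(5.38) = 15.74
Combination 2 gives the minimum: 3.04 kPa.

3.04 kPa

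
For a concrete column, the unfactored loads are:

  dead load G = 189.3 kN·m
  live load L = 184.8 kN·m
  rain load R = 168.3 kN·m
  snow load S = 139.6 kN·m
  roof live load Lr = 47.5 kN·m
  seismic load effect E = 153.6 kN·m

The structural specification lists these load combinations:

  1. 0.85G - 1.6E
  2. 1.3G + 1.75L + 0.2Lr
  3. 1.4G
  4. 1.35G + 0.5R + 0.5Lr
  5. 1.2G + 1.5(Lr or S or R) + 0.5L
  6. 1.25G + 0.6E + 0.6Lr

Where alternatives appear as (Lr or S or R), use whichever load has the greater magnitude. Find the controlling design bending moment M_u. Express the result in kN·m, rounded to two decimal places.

(Lr or S or R) → R = 168.3 kN·m.
1. 0.85(189.3) - 1.6(153.6) = -84.86
2. 1.3(189.3) + 1.75(184.8) + 0.2(47.5) = 246.09 + 323.40 + 9.50 = 578.99
3. 1.4(189.3) = 265.02
4. 1.35(189.3) + 0.5(168.3) + 0.5(47.5) = 255.56 + 84.15 + 23.75 = 363.46
5. 1.2(189.3) + 1.5(168.3) + 0.5(184.8) = 227.16 + 252.45 + 92.40 = 572.01
6. 1.25(189.3) + 0.6(153.6) + 0.6(47.5) = 236.63 + 92.16 + 28.50 = 357.29
Combination 2 governs: M_u = 578.99 kN·m.

578.99 kN·m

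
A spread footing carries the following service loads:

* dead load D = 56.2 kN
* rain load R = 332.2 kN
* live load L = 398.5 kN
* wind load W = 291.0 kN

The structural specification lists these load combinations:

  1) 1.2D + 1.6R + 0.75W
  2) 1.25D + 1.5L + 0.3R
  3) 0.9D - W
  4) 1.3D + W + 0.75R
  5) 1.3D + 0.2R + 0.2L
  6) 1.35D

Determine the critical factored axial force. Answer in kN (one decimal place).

817.2 kN

1) 1.2(56.2) + 1.6(332.2) + 0.75(291.0) = 67.4 + 531.5 + 218.3 = 817.2
2) 1.25(56.2) + 1.5(398.5) + 0.3(332.2) = 767.7
3) 0.9(56.2) - 1.0(291.0) = 50.6 - 291.0 = -240.4
4) 1.3(56.2) + 1.0(291.0) + 0.75(332.2) = 613.2
5) 1.3(56.2) + 0.2(332.2) + 0.2(398.5) = 73.1 + 66.4 + 79.7 = 219.2
6) 1.35(56.2) = 75.9
Combination 1 governs: N_u = 817.2 kN.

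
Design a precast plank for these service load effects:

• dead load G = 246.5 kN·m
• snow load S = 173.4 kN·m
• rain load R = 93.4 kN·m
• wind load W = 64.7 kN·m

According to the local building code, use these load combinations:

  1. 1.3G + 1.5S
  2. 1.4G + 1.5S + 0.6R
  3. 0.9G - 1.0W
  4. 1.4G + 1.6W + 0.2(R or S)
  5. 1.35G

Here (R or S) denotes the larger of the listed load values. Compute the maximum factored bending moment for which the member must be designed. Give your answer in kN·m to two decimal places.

661.24 kN·m

(R or S) → S = 173.4 kN·m.
1. 1.3(246.5) + 1.5(173.4) = 320.45 + 260.10 = 580.55
2. 1.4(246.5) + 1.5(173.4) + 0.6(93.4) = 345.10 + 260.10 + 56.04 = 661.24
3. 0.9(246.5) - 1.0(64.7) = 221.85 - 64.70 = 157.15
4. 1.4(246.5) + 1.6(64.7) + 0.2(173.4) = 345.10 + 103.52 + 34.68 = 483.30
5. 1.35(246.5) = 332.78
Combination 2 governs: M_u = 661.24 kN·m.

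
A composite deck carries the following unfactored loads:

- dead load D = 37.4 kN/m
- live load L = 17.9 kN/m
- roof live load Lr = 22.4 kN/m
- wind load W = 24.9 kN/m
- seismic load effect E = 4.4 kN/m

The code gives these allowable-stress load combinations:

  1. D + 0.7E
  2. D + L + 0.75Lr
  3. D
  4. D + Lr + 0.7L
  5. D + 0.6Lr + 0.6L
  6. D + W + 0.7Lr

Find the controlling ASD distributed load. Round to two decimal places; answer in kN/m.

77.98 kN/m

1. 1.0(37.4) + 0.7(4.4) = 40.48
2. 1.0(37.4) + 1.0(17.9) + 0.75(22.4) = 72.10
3. 1.0(37.4) = 37.40
4. 1.0(37.4) + 1.0(22.4) + 0.7(17.9) = 72.33
5. 1.0(37.4) + 0.6(22.4) + 0.6(17.9) = 61.58
6. 1.0(37.4) + 1.0(24.9) + 0.7(22.4) = 77.98
The controlling combination is 6, giving 77.98 kN/m.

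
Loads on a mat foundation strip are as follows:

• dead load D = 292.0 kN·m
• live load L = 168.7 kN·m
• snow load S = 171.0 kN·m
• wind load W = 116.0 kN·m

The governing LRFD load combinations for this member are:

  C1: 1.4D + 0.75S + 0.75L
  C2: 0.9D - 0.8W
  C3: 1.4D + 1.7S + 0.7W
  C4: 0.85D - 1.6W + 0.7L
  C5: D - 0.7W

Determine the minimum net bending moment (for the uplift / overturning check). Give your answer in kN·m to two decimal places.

C1: 1.4(292.0) + 0.75(171.0) + 0.75(168.7) = 408.80 + 128.25 + 126.53 = 663.58
C2: 0.9(292.0) - 0.8(116.0) = 262.80 - 92.80 = 170.00
C3: 1.4(292.0) + 1.7(171.0) + 0.7(116.0) = 408.80 + 290.70 + 81.20 = 780.70
C4: 0.85(292.0) - 1.6(116.0) + 0.7(168.7) = 248.20 - 185.60 + 118.09 = 180.69
C5: 1.0(292.0) - 0.7(116.0) = 292.00 - 81.20 = 210.80
Combination 2 gives the minimum: 170.00 kN·m.

170.00 kN·m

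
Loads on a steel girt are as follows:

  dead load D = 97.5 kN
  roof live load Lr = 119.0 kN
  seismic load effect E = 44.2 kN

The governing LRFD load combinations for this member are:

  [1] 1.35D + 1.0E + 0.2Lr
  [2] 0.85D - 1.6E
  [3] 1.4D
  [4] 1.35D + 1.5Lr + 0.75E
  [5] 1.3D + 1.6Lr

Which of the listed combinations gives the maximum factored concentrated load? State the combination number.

Combination 4

[1] 1.35(97.5) + 1.0(44.2) + 0.2(119.0) = 131.6 + 44.2 + 23.8 = 199.6
[2] 0.85(97.5) - 1.6(44.2) = 82.9 - 70.7 = 12.2
[3] 1.4(97.5) = 136.5
[4] 1.35(97.5) + 1.5(119.0) + 0.75(44.2) = 131.6 + 178.5 + 33.2 = 343.3
[5] 1.3(97.5) + 1.6(119.0) = 126.8 + 190.4 = 317.2
The largest value is 343.3 kN from combination 4.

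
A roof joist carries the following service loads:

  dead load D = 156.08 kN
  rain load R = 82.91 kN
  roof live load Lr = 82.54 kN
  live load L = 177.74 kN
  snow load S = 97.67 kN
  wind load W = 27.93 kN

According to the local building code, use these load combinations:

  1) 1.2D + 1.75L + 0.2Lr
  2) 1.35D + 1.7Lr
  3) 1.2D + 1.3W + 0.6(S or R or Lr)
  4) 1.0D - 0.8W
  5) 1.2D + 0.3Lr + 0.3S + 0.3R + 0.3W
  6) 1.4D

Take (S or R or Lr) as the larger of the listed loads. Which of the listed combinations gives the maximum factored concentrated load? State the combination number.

(S or R or Lr) → S = 97.67 kN.
1) 1.2(156.08) + 1.75(177.74) + 0.2(82.54) = 514.85
2) 1.35(156.08) + 1.7(82.54) = 210.71 + 140.32 = 351.03
3) 1.2(156.08) + 1.3(27.93) + 0.6(97.67) = 187.30 + 36.31 + 58.60 = 282.21
4) 1.0(156.08) - 0.8(27.93) = 156.08 - 22.34 = 133.74
5) 1.2(156.08) + 0.3(82.54) + 0.3(97.67) + 0.3(82.91) + 0.3(27.93) = 187.30 + 24.76 + 29.30 + 24.87 + 8.38 = 274.61
6) 1.4(156.08) = 218.51
The largest value is 514.85 kN from combination 1.

Combination 1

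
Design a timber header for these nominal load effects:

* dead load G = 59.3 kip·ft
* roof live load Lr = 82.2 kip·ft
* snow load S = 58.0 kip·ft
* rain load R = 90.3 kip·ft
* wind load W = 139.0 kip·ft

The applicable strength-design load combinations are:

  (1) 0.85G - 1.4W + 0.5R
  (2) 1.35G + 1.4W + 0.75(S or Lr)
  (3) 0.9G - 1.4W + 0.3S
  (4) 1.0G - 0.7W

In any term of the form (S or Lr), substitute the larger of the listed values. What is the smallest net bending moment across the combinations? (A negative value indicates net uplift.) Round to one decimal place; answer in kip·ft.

(S or Lr) → Lr = 82.2 kip·ft.
(1) 0.85(59.3) - 1.4(139.0) + 0.5(90.3) = 50.4 - 194.6 + 45.2 = -99.0
(2) 1.35(59.3) + 1.4(139.0) + 0.75(82.2) = 336.3
(3) 0.9(59.3) - 1.4(139.0) + 0.3(58.0) = 53.4 - 194.6 + 17.4 = -123.8
(4) 1.0(59.3) - 0.7(139.0) = 59.3 - 97.3 = -38.0
Combination 3 gives the minimum: -123.8 kip·ft.

-123.8 kip·ft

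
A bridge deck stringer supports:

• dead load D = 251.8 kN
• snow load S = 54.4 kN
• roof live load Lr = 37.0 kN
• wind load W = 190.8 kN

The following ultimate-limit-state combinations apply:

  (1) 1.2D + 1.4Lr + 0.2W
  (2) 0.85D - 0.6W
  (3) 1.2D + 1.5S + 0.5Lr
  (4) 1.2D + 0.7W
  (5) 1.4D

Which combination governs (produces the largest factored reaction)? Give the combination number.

Combination 4

(1) 1.2(251.8) + 1.4(37.0) + 0.2(190.8) = 302.16 + 51.80 + 38.16 = 392.12
(2) 0.85(251.8) - 0.6(190.8) = 214.03 - 114.48 = 99.55
(3) 1.2(251.8) + 1.5(54.4) + 0.5(37.0) = 302.16 + 81.60 + 18.50 = 402.26
(4) 1.2(251.8) + 0.7(190.8) = 302.16 + 133.56 = 435.72
(5) 1.4(251.8) = 352.52
The largest value is 435.72 kN from combination 4.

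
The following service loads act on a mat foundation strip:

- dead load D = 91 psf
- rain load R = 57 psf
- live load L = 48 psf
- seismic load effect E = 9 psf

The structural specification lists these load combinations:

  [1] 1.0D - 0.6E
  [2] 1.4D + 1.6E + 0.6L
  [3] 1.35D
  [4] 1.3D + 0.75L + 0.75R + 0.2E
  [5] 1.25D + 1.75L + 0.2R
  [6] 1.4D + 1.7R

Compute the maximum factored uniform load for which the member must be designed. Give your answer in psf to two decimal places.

[1] 1.0(91) - 0.6(9) = 91.00 - 5.40 = 85.60
[2] 1.4(91) + 1.6(9) + 0.6(48) = 127.40 + 14.40 + 28.80 = 170.60
[3] 1.35(91) = 122.85
[4] 1.3(91) + 0.75(48) + 0.75(57) + 0.2(9) = 118.30 + 36.00 + 42.75 + 1.80 = 198.85
[5] 1.25(91) + 1.75(48) + 0.2(57) = 113.75 + 84.00 + 11.40 = 209.15
[6] 1.4(91) + 1.7(57) = 127.40 + 96.90 = 224.30
The controlling combination is 6, giving 224.30 psf.

224.30 psf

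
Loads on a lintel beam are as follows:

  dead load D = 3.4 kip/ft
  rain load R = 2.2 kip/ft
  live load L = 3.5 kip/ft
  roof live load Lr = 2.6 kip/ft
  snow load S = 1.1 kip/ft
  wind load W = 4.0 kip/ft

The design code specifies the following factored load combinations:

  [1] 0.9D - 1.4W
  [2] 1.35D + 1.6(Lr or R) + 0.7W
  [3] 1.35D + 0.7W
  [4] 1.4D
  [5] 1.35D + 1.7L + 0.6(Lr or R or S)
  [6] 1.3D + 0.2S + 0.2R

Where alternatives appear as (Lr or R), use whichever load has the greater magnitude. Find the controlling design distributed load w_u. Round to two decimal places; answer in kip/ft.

(Lr or R) → Lr = 2.6 kip/ft; (Lr or R or S) → Lr = 2.6 kip/ft.
[1] 0.9(3.4) - 1.4(4.0) = 3.06 - 5.60 = -2.54
[2] 1.35(3.4) + 1.6(2.6) + 0.7(4.0) = 4.59 + 4.16 + 2.80 = 11.55
[3] 1.35(3.4) + 0.7(4.0) = 4.59 + 2.80 = 7.39
[4] 1.4(3.4) = 4.76
[5] 1.35(3.4) + 1.7(3.5) + 0.6(2.6) = 4.59 + 5.95 + 1.56 = 12.10
[6] 1.3(3.4) + 0.2(1.1) + 0.2(2.2) = 4.42 + 0.22 + 0.44 = 5.08
Maximum is from combination 5.

12.10 kip/ft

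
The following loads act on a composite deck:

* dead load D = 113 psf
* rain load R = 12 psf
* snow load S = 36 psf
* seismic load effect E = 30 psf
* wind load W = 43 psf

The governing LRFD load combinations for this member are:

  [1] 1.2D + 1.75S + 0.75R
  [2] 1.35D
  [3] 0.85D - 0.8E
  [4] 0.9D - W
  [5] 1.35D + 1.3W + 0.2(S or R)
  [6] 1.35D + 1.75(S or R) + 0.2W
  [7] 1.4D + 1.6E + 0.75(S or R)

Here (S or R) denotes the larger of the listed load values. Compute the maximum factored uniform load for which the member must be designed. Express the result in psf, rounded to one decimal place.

233.2 psf

(S or R) → S = 36 psf.
[1] 1.2(113) + 1.75(36) + 0.75(12) = 135.6 + 63.0 + 9.0 = 207.6
[2] 1.35(113) = 152.6
[3] 0.85(113) - 0.8(30) = 96.1 - 24.0 = 72.1
[4] 0.9(113) - 1.0(43) = 101.7 - 43.0 = 58.7
[5] 1.35(113) + 1.3(43) + 0.2(36) = 152.6 + 55.9 + 7.2 = 215.7
[6] 1.35(113) + 1.75(36) + 0.2(43) = 152.6 + 63.0 + 8.6 = 224.2
[7] 1.4(113) + 1.6(30) + 0.75(36) = 158.2 + 48.0 + 27.0 = 233.2
The controlling combination is 7, giving 233.2 psf.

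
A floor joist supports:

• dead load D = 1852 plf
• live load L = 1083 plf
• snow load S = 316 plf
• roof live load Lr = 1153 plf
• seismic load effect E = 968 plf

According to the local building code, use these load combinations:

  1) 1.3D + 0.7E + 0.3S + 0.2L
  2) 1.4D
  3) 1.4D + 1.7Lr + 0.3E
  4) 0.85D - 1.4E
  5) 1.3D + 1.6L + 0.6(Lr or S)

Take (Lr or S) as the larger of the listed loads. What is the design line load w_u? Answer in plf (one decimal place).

4843.3 plf

(Lr or S) → Lr = 1153 plf.
1) 1.3(1852) + 0.7(968) + 0.3(316) + 0.2(1083) = 2407.6 + 677.6 + 94.8 + 216.6 = 3396.6
2) 1.4(1852) = 2592.8
3) 1.4(1852) + 1.7(1153) + 0.3(968) = 2592.8 + 1960.1 + 290.4 = 4843.3
4) 0.85(1852) - 1.4(968) = 1574.2 - 1355.2 = 219.0
5) 1.3(1852) + 1.6(1083) + 0.6(1153) = 2407.6 + 1732.8 + 691.8 = 4832.2
Maximum is from combination 3.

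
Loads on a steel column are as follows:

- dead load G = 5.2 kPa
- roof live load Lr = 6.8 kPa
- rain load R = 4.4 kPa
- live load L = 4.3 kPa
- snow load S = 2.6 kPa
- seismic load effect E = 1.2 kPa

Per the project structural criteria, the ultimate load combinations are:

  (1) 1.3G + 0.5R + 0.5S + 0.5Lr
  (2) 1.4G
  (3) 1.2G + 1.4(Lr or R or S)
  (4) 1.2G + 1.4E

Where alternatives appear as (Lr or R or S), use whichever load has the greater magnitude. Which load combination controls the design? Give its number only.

(Lr or R or S) → Lr = 6.8 kPa.
(1) 1.3(5.2) + 0.5(4.4) + 0.5(2.6) + 0.5(6.8) = 6.8 + 2.2 + 1.3 + 3.4 = 13.7
(2) 1.4(5.2) = 7.3
(3) 1.2(5.2) + 1.4(6.8) = 15.8
(4) 1.2(5.2) + 1.4(1.2) = 6.2 + 1.7 = 7.9
The largest value is 15.8 kPa from combination 3.

Combination 3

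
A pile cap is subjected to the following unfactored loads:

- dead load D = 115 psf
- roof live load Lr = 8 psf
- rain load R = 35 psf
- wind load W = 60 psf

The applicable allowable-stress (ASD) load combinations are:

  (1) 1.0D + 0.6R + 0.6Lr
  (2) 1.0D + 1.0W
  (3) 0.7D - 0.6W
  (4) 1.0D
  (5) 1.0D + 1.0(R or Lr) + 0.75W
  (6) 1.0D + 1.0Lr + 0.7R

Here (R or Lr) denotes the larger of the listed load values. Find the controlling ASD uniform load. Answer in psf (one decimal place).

195.0 psf

(R or Lr) → R = 35 psf.
(1) 1.0(115) + 0.6(35) + 0.6(8) = 115.0 + 21.0 + 4.8 = 140.8
(2) 1.0(115) + 1.0(60) = 115.0 + 60.0 = 175.0
(3) 0.7(115) - 0.6(60) = 80.5 - 36.0 = 44.5
(4) 1.0(115) = 115.0
(5) 1.0(115) + 1.0(35) + 0.75(60) = 115.0 + 35.0 + 45.0 = 195.0
(6) 1.0(115) + 1.0(8) + 0.7(35) = 115.0 + 8.0 + 24.5 = 147.5
Maximum is from combination 5.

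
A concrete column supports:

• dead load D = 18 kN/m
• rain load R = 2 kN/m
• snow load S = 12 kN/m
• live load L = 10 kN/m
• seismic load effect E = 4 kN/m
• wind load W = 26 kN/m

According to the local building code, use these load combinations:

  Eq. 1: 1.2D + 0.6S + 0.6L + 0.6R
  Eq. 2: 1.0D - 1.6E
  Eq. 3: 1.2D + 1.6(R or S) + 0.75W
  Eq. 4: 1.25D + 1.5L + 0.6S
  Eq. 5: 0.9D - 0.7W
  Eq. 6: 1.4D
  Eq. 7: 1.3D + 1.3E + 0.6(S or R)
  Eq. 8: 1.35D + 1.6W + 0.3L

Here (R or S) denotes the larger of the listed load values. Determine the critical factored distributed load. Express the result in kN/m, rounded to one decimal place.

68.9 kN/m

(R or S) → S = 12 kN/m; (S or R) → S = 12 kN/m.
Eq. 1: 1.2(18) + 0.6(12) + 0.6(10) + 0.6(2) = 21.6 + 7.2 + 6.0 + 1.2 = 36.0
Eq. 2: 1.0(18) - 1.6(4) = 18.0 - 6.4 = 11.6
Eq. 3: 1.2(18) + 1.6(12) + 0.75(26) = 21.6 + 19.2 + 19.5 = 60.3
Eq. 4: 1.25(18) + 1.5(10) + 0.6(12) = 22.5 + 15.0 + 7.2 = 44.7
Eq. 5: 0.9(18) - 0.7(26) = 16.2 - 18.2 = -2.0
Eq. 6: 1.4(18) = 25.2
Eq. 7: 1.3(18) + 1.3(4) + 0.6(12) = 23.4 + 5.2 + 7.2 = 35.8
Eq. 8: 1.35(18) + 1.6(26) + 0.3(10) = 24.3 + 41.6 + 3.0 = 68.9
Combination 8 governs: w_u = 68.9 kN/m.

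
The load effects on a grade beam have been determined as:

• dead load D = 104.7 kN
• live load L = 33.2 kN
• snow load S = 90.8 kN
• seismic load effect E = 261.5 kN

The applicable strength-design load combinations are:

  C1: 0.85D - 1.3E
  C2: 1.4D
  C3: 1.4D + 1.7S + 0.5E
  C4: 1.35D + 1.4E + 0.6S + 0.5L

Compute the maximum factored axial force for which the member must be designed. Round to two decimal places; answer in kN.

578.53 kN

C1: 0.85(104.7) - 1.3(261.5) = -250.96
C2: 1.4(104.7) = 146.58
C3: 1.4(104.7) + 1.7(90.8) + 0.5(261.5) = 146.58 + 154.36 + 130.75 = 431.69
C4: 1.35(104.7) + 1.4(261.5) + 0.6(90.8) + 0.5(33.2) = 141.35 + 366.10 + 54.48 + 16.60 = 578.53
Combination 4 governs: N_u = 578.53 kN.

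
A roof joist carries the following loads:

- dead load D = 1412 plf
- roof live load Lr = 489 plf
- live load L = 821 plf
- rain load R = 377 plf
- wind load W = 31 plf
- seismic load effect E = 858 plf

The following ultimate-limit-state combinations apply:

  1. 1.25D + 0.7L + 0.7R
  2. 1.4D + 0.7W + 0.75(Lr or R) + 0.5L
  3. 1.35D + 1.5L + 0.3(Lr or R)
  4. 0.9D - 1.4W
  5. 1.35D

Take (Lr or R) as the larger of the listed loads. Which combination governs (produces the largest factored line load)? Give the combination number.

(Lr or R) → Lr = 489 plf.
1. 1.25(1412) + 0.7(821) + 0.7(377) = 2603.60
2. 1.4(1412) + 0.7(31) + 0.75(489) + 0.5(821) = 2775.75
3. 1.35(1412) + 1.5(821) + 0.3(489) = 3284.40
4. 0.9(1412) - 1.4(31) = 1227.40
5. 1.35(1412) = 1906.20
The largest value is 3284.40 plf from combination 3.

Combination 3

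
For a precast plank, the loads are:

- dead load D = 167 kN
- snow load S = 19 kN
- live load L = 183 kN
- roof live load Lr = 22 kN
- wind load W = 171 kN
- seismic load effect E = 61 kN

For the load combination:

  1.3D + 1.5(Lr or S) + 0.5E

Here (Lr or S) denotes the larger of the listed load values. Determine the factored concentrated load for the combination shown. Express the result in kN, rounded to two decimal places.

280.60 kN

(Lr or S) → Lr = 22 kN.
1.3(167) + 1.5(22) + 0.5(61) = 217.10 + 33.00 + 30.50 = 280.60
P_u = 280.60 kN.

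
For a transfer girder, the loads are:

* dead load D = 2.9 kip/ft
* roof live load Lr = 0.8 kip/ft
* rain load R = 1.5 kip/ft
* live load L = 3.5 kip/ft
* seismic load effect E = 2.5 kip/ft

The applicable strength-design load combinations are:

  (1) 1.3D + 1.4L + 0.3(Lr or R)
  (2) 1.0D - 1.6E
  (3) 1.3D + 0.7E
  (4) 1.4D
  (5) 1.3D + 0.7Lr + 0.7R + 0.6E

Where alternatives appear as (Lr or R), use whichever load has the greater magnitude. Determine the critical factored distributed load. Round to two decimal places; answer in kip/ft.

(Lr or R) → R = 1.5 kip/ft.
(1) 1.3(2.9) + 1.4(3.5) + 0.3(1.5) = 9.12
(2) 1.0(2.9) - 1.6(2.5) = -1.10
(3) 1.3(2.9) + 0.7(2.5) = 5.52
(4) 1.4(2.9) = 4.06
(5) 1.3(2.9) + 0.7(0.8) + 0.7(1.5) + 0.6(2.5) = 6.88
Maximum is from combination 1.

9.12 kip/ft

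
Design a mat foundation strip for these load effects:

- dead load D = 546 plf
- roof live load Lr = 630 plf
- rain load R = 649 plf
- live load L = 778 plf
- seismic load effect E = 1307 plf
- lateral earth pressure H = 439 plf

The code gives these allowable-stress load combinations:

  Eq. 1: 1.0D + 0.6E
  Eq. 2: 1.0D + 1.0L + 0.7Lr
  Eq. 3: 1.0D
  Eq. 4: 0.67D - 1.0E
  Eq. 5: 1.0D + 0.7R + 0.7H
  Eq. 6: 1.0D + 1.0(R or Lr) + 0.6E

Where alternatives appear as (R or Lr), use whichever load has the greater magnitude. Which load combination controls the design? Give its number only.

Combination 6

(R or Lr) → R = 649 plf.
Eq. 1: 1.0(546) + 0.6(1307) = 546.0 + 784.2 = 1330.2
Eq. 2: 1.0(546) + 1.0(778) + 0.7(630) = 546.0 + 778.0 + 441.0 = 1765.0
Eq. 3: 1.0(546) = 546.0
Eq. 4: 0.67(546) - 1.0(1307) = 365.8 - 1307.0 = -941.2
Eq. 5: 1.0(546) + 0.7(649) + 0.7(439) = 546.0 + 454.3 + 307.3 = 1307.6
Eq. 6: 1.0(546) + 1.0(649) + 0.6(1307) = 546.0 + 649.0 + 784.2 = 1979.2
The largest value is 1979.2 plf from combination 6.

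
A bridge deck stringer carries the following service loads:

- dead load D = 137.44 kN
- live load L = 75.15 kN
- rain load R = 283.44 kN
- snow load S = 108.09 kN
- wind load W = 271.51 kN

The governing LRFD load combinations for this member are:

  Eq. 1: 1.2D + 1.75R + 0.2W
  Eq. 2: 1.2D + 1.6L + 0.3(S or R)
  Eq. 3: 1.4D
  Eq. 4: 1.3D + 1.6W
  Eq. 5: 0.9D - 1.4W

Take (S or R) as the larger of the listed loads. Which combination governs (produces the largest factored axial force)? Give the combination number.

Combination 1

(S or R) → R = 283.44 kN.
Eq. 1: 1.2(137.44) + 1.75(283.44) + 0.2(271.51) = 164.93 + 496.02 + 54.30 = 715.25
Eq. 2: 1.2(137.44) + 1.6(75.15) + 0.3(283.44) = 164.93 + 120.24 + 85.03 = 370.20
Eq. 3: 1.4(137.44) = 192.42
Eq. 4: 1.3(137.44) + 1.6(271.51) = 178.67 + 434.42 = 613.09
Eq. 5: 0.9(137.44) - 1.4(271.51) = -256.42
The largest value is 715.25 kN from combination 1.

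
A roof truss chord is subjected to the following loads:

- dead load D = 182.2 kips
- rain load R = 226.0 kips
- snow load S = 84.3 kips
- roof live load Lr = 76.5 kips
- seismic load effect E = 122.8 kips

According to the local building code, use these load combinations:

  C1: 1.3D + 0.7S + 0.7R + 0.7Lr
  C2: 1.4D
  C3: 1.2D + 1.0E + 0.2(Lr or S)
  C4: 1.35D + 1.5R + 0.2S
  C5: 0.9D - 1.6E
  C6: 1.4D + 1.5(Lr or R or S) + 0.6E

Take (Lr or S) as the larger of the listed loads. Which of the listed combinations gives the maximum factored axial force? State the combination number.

Combination 6

(Lr or S) → S = 84.3 kips; (Lr or R or S) → R = 226.0 kips.
C1: 1.3(182.2) + 0.7(84.3) + 0.7(226.0) + 0.7(76.5) = 507.6
C2: 1.4(182.2) = 255.1
C3: 1.2(182.2) + 1.0(122.8) + 0.2(84.3) = 218.6 + 122.8 + 16.9 = 358.3
C4: 1.35(182.2) + 1.5(226.0) + 0.2(84.3) = 601.8
C5: 0.9(182.2) - 1.6(122.8) = 164.0 - 196.5 = -32.5
C6: 1.4(182.2) + 1.5(226.0) + 0.6(122.8) = 255.1 + 339.0 + 73.7 = 667.8
The largest value is 667.8 kips from combination 6.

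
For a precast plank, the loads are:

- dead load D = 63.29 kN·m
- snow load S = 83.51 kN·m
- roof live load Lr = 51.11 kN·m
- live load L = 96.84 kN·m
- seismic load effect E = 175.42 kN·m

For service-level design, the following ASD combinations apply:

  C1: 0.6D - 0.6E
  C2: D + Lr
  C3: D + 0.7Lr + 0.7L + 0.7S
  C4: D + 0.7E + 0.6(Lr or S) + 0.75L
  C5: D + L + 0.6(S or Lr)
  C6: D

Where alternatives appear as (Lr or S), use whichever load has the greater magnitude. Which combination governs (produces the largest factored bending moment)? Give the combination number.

(Lr or S) → S = 83.51 kN·m; (S or Lr) → S = 83.51 kN·m.
C1: 0.6(63.29) - 0.6(175.42) = -67.28
C2: 1.0(63.29) + 1.0(51.11) = 114.40
C3: 1.0(63.29) + 0.7(51.11) + 0.7(96.84) + 0.7(83.51) = 225.31
C4: 1.0(63.29) + 0.7(175.42) + 0.6(83.51) + 0.75(96.84) = 308.82
C5: 1.0(63.29) + 1.0(96.84) + 0.6(83.51) = 210.24
C6: 1.0(63.29) = 63.29
The largest value is 308.82 kN·m from combination 4.

Combination 4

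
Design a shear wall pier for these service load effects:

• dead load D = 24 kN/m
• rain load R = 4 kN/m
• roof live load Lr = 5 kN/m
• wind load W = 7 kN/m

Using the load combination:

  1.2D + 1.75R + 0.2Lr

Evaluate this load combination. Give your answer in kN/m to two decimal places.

1.2(24) + 1.75(4) + 0.2(5) = 36.80
w_u = 36.80 kN/m.

36.80 kN/m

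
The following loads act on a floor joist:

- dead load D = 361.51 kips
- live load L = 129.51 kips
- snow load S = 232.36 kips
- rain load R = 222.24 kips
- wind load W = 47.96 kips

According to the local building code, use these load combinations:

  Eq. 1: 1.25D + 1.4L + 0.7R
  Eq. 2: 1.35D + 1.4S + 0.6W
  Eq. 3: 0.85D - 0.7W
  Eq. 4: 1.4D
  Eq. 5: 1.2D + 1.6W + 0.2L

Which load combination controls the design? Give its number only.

Combination 2

Eq. 1: 1.25(361.51) + 1.4(129.51) + 0.7(222.24) = 451.89 + 181.31 + 155.57 = 788.77
Eq. 2: 1.35(361.51) + 1.4(232.36) + 0.6(47.96) = 488.04 + 325.30 + 28.78 = 842.12
Eq. 3: 0.85(361.51) - 0.7(47.96) = 307.28 - 33.57 = 273.71
Eq. 4: 1.4(361.51) = 506.11
Eq. 5: 1.2(361.51) + 1.6(47.96) + 0.2(129.51) = 433.81 + 76.74 + 25.90 = 536.45
The largest value is 842.12 kips from combination 2.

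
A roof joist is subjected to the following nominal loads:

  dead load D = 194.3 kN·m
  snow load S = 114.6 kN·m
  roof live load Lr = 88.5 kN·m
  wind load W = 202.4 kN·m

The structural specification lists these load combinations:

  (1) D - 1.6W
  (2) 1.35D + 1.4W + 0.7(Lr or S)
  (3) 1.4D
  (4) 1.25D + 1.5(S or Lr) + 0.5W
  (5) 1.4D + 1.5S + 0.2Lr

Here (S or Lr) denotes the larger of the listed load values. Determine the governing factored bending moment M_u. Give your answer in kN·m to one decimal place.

(Lr or S) → S = 114.6 kN·m; (S or Lr) → S = 114.6 kN·m.
(1) 1.0(194.3) - 1.6(202.4) = -129.5
(2) 1.35(194.3) + 1.4(202.4) + 0.7(114.6) = 625.9
(3) 1.4(194.3) = 272.0
(4) 1.25(194.3) + 1.5(114.6) + 0.5(202.4) = 516.0
(5) 1.4(194.3) + 1.5(114.6) + 0.2(88.5) = 461.6
The controlling combination is 2, giving 625.9 kN·m.

625.9 kN·m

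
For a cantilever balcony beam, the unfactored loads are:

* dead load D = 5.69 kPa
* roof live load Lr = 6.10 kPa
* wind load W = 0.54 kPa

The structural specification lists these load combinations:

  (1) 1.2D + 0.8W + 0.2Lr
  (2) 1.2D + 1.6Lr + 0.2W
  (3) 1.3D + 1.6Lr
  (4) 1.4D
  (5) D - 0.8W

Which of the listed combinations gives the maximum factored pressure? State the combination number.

(1) 1.2(5.69) + 0.8(0.54) + 0.2(6.10) = 6.83 + 0.43 + 1.22 = 8.48
(2) 1.2(5.69) + 1.6(6.10) + 0.2(0.54) = 6.83 + 9.76 + 0.11 = 16.70
(3) 1.3(5.69) + 1.6(6.10) = 7.40 + 9.76 = 17.16
(4) 1.4(5.69) = 7.97
(5) 1.0(5.69) - 0.8(0.54) = 5.69 - 0.43 = 5.26
The largest value is 17.16 kPa from combination 3.

Combination 3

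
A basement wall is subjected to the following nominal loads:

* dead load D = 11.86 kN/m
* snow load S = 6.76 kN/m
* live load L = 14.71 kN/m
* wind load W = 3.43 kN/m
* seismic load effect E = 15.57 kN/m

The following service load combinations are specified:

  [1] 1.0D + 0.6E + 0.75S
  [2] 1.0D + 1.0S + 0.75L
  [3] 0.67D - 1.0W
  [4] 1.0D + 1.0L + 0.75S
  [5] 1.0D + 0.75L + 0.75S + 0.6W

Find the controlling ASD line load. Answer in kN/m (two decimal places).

31.64 kN/m

[1] 1.0(11.86) + 0.6(15.57) + 0.75(6.76) = 11.86 + 9.34 + 5.07 = 26.27
[2] 1.0(11.86) + 1.0(6.76) + 0.75(14.71) = 11.86 + 6.76 + 11.03 = 29.65
[3] 0.67(11.86) - 1.0(3.43) = 7.95 - 3.43 = 4.52
[4] 1.0(11.86) + 1.0(14.71) + 0.75(6.76) = 11.86 + 14.71 + 5.07 = 31.64
[5] 1.0(11.86) + 0.75(14.71) + 0.75(6.76) + 0.6(3.43) = 11.86 + 11.03 + 5.07 + 2.06 = 30.02
Combination 4 governs: w = 31.64 kN/m.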